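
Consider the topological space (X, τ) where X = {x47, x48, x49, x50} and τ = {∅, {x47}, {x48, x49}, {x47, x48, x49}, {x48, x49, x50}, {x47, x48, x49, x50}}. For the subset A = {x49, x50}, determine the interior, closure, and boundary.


int(A) = ∅, cl(A) = {x48, x49, x50}, ∂A = {x48, x49, x50}.

Closed sets in (X, τ) are complements of opens:
  closed(X, τ) = {∅, {x47}, {x50}, {x47, x50}, {x48, x49, x50}, {x47, x48, x49, x50}}.
int(A) = ⋃ {U ∈ τ : U ⊆ A}. Opens contained in A: ∅.
Taking the union of these: int(A) = ∅.
cl(A) = ⋂ {C closed : A ⊆ C}. Closed sets containing A: {x48, x49, x50}, {x47, x48, x49, x50}.
Intersecting these: cl(A) = {x48, x49, x50}.
∂A = cl(A) ∖ int(A) = {x48, x49, x50} ∖ ∅ = {x48, x49, x50}.


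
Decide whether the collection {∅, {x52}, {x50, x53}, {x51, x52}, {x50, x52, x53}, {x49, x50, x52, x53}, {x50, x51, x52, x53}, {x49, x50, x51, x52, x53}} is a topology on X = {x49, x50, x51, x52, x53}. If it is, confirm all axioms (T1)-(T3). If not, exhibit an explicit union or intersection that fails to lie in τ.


τ IS a topology on X.

Axiom (T1): ∅ ∈ τ? Yes; X ∈ τ? Yes.
Axiom (T2/T3): check pairwise unions and intersections of members of τ.
All pairwise intersections and unions checked — each lies in τ. Therefore τ satisfies (T1), (T2), (T3): it IS a topology on X.


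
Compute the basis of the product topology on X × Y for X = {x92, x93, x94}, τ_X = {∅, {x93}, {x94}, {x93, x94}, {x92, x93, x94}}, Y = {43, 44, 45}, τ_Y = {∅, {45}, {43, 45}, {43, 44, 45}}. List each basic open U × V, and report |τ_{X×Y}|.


Basis B = {∅ × ∅, {x93} × {45}, {x94} × {45}, {x93} × {43, 45}, {x93, x94} × {45}, {x94} × {43, 45}, {x92, x93, x94} × {45}, {x93} × {43, 44, 45}, {x94} × {43, 44, 45}, {x93, x94} × {43, 45}, {x92, x93, x94} × {43, 45}, {x93, x94} × {43, 44, 45}, {x92, x93, x94} × {43, 44, 45}}; |τ_{X×Y}| = 30.

Enumerate products U × V with U ∈ τ_X, V ∈ τ_Y (deduplicated):
  ∅ × ∅ = {} (∅)
  {x93} × {45} = {(x93,45)}
  {x94} × {45} = {(x94,45)}
  {x93} × {43, 45} = {(x93,43), (x93,45)}
  {x93, x94} × {45} = {(x93,45), (x94,45)}
  {x94} × {43, 45} = {(x94,43), (x94,45)}
  {x92, x93, x94} × {45} = {(x92,45), (x93,45), (x94,45)}
  {x93} × {43, 44, 45} = {(x93,43), (x93,44), (x93,45)}
  {x94} × {43, 44, 45} = {(x94,43), (x94,44), (x94,45)}
  {x93, x94} × {43, 45} = {(x93,43), (x93,45), (x94,43), (x94,45)}
  {x92, x93, x94} × {43, 45} = {(x92,43), (x92,45), (x93,43), (x93,45), (x94,43), (x94,45)}
  {x93, x94} × {43, 44, 45} = {(x93,43), (x93,44), (x93,45), (x94,43), (x94,44), (x94,45)}
  {x92, x93, x94} × {43, 44, 45} = {(x92,43), (x92,44), (x92,45), (x93,43), (x93,44), (x93,45), (x94,43), (x94,44), (x94,45)}
These 13 distinct sets form the basis B.
Close under arbitrary unions to get τ_{X×Y}; counting gives |τ_{X×Y}| = 30.


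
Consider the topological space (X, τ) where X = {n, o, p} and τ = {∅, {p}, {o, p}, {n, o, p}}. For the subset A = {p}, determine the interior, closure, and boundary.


int(A) = {p}, cl(A) = {n, o, p}, ∂A = {n, o}.

Closed sets in (X, τ) are complements of opens:
  closed(X, τ) = {∅, {n}, {n, o}, {n, o, p}}.
int(A) = ⋃ {U ∈ τ : U ⊆ A}. Opens contained in A: ∅, {p}.
Taking the union of these: int(A) = {p}.
cl(A) = ⋂ {C closed : A ⊆ C}. Closed sets containing A: {n, o, p}.
Intersecting these: cl(A) = {n, o, p}.
∂A = cl(A) ∖ int(A) = {n, o, p} ∖ {p} = {n, o}.


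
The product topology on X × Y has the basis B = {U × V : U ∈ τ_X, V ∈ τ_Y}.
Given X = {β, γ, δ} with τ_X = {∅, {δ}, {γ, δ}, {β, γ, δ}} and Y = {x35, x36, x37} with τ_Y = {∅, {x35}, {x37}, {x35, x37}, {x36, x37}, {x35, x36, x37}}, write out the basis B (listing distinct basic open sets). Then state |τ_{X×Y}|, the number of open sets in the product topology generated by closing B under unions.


Basis B = {∅ × ∅, {δ} × {x35}, {δ} × {x37}, {γ, δ} × {x35}, {γ, δ} × {x37}, {δ} × {x35, x37}, {δ} × {x36, x37}, {β, γ, δ} × {x35}, {β, γ, δ} × {x37}, {δ} × {x35, x36, x37}, {γ, δ} × {x35, x37}, {γ, δ} × {x36, x37}, {β, γ, δ} × {x35, x37}, {β, γ, δ} × {x36, x37}, {γ, δ} × {x35, x36, x37}, {β, γ, δ} × {x35, x36, x37}}; |τ_{X×Y}| = 40.

Enumerate products U × V with U ∈ τ_X, V ∈ τ_Y (deduplicated):
  ∅ × ∅ = {} (∅)
  {δ} × {x35} = {(δ,x35)}
  {δ} × {x37} = {(δ,x37)}
  {γ, δ} × {x35} = {(γ,x35), (δ,x35)}
  {γ, δ} × {x37} = {(γ,x37), (δ,x37)}
  {δ} × {x35, x37} = {(δ,x35), (δ,x37)}
  {δ} × {x36, x37} = {(δ,x36), (δ,x37)}
  {β, γ, δ} × {x35} = {(β,x35), (γ,x35), (δ,x35)}
  {β, γ, δ} × {x37} = {(β,x37), (γ,x37), (δ,x37)}
  {δ} × {x35, x36, x37} = {(δ,x35), (δ,x36), (δ,x37)}
  {γ, δ} × {x35, x37} = {(γ,x35), (γ,x37), (δ,x35), (δ,x37)}
  {γ, δ} × {x36, x37} = {(γ,x36), (γ,x37), (δ,x36), (δ,x37)}
  {β, γ, δ} × {x35, x37} = {(β,x35), (β,x37), (γ,x35), (γ,x37), (δ,x35), (δ,x37)}
  {β, γ, δ} × {x36, x37} = {(β,x36), (β,x37), (γ,x36), (γ,x37), (δ,x36), (δ,x37)}
  {γ, δ} × {x35, x36, x37} = {(γ,x35), (γ,x36), (γ,x37), (δ,x35), (δ,x36), (δ,x37)}
  {β, γ, δ} × {x35, x36, x37} = {(β,x35), (β,x36), (β,x37), (γ,x35), (γ,x36), (γ,x37), (δ,x35), (δ,x36), (δ,x37)}
These 16 distinct sets form the basis B.
Close under arbitrary unions to get τ_{X×Y}; counting gives |τ_{X×Y}| = 40.


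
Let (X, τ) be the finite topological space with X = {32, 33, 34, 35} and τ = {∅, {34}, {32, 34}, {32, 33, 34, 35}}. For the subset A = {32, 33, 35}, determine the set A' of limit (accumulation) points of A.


A' = {33, 35}

For each x ∈ X, list the open sets U ∈ τ with x ∈ U, then check whether U ∩ (A ∖ {x}) ≠ ∅ for every such U.
  x = 32: open {32, 34} ∋ x has {32, 34} ∩ (A ∖ {32}) = ∅, so x is NOT a limit point.
  x = 33: opens ∋ x are {32, 33, 34, 35}; each meets A ∖ {33}, so x IS a limit point.
  x = 34: open {34} ∋ x has {34} ∩ (A ∖ {34}) = ∅, so x is NOT a limit point.
  x = 35: opens ∋ x are {32, 33, 34, 35}; each meets A ∖ {35}, so x IS a limit point.
Collecting: A' = {33, 35}.


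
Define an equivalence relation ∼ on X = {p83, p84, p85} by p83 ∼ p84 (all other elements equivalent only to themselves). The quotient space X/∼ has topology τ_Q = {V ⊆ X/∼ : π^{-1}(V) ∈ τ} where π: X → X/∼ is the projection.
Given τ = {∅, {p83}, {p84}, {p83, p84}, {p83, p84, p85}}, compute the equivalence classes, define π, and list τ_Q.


X/∼ = {[p83=p84], [p85]}; |τ_Q| = 3.

Equivalence classes: [p83=p84], [p85].
Quotient map π: X → X/∼ sends p83 ↦ [p83=p84], p84 ↦ [p83=p84], p85 ↦ [p85].
For each subset V ⊆ X/∼, compute π^{-1}(V) ⊆ X and check whether π^{-1}(V) ∈ τ. V is open in τ_Q iff π^{-1}(V) ∈ τ.
  V = {}: π^{-1}(V) = ∅ ∈ τ ✓.
  V = {[p83=p84]}: π^{-1}(V) = {p83, p84} ∈ τ ✓.
  V = {[p85]}: π^{-1}(V) = {p85} ∉ τ ✗.
  V = {[p83=p84], [p85]}: π^{-1}(V) = {p83, p84, p85} ∈ τ ✓.
Open sets in the quotient: τ_Q = {{}, {[p83=p84]}, {[p83=p84], [p85]}} (3 elements).


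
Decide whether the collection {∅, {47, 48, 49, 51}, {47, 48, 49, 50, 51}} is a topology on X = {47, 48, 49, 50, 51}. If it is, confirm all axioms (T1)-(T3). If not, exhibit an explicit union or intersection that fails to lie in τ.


τ IS a topology on X.

Axiom (T1): ∅ ∈ τ? Yes; X ∈ τ? Yes.
Axiom (T2/T3): check pairwise unions and intersections of members of τ.
All pairwise intersections and unions checked — each lies in τ. Therefore τ satisfies (T1), (T2), (T3): it IS a topology on X.


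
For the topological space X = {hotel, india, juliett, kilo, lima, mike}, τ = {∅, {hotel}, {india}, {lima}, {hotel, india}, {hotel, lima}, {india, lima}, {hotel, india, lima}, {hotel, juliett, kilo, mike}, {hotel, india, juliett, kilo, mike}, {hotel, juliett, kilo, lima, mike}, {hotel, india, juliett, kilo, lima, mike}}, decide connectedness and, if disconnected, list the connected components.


(X, τ) is disconnected; components = [{india}, {lima}, {hotel, juliett, kilo, mike}].

Find clopen sets (U ∈ τ with X ∖ U ∈ τ):
  U = ∅, X ∖ U = {hotel, india, juliett, kilo, lima, mike} — both open, so U is clopen.
  U = {india}, X ∖ U = {hotel, juliett, kilo, lima, mike} — both open, so U is clopen.
  U = {lima}, X ∖ U = {hotel, india, juliett, kilo, mike} — both open, so U is clopen.
  U = {india, lima}, X ∖ U = {hotel, juliett, kilo, mike} — both open, so U is clopen.
  U = {hotel, juliett, kilo, mike}, X ∖ U = {india, lima} — both open, so U is clopen.
  U = {hotel, india, juliett, kilo, mike}, X ∖ U = {lima} — both open, so U is clopen.
  U = {hotel, juliett, kilo, lima, mike}, X ∖ U = {india} — both open, so U is clopen.
  U = {hotel, india, juliett, kilo, lima, mike}, X ∖ U = ∅ — both open, so U is clopen.
Nontrivial clopen(s) exist: e.g. {hotel, india, juliett, kilo, mike}. So (X, τ) is disconnected.
Compute connected components by grouping points that agree on all clopens:
  component: {india}
  component: {lima}
  component: {hotel, juliett, kilo, mike}


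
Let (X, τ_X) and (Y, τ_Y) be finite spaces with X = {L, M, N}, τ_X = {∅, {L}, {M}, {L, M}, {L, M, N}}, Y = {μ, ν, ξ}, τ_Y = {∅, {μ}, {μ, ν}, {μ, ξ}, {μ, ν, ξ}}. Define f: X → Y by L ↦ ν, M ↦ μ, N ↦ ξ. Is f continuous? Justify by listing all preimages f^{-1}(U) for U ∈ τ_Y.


f is NOT continuous.

Compute f^{-1}(U) for each U ∈ τ_Y:
  U = ∅: f^{-1}(U) = ∅ ∈ τ_X ✓.
  U = {μ}: f^{-1}(U) = {M} ∈ τ_X ✓.
  U = {μ, ν}: f^{-1}(U) = {L, M} ∈ τ_X ✓.
  U = {μ, ξ}: f^{-1}(U) = {M, N} ∉ τ_X ✗.
  U = {μ, ν, ξ}: f^{-1}(U) = {L, M, N} ∈ τ_X ✓.
Found U = {μ, ξ} with f^{-1}(U) = {M, N} not in τ_X. Therefore f is NOT continuous.


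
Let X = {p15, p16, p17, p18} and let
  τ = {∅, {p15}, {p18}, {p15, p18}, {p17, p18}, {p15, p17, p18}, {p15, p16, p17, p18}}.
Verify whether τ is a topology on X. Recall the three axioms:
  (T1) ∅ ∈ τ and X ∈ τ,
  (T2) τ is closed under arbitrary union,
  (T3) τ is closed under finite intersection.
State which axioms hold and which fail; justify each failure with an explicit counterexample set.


τ IS a topology on X.

Axiom (T1): ∅ ∈ τ? Yes; X ∈ τ? Yes.
Axiom (T2/T3): check pairwise unions and intersections of members of τ.
All pairwise intersections and unions checked — each lies in τ. Therefore τ satisfies (T1), (T2), (T3): it IS a topology on X.


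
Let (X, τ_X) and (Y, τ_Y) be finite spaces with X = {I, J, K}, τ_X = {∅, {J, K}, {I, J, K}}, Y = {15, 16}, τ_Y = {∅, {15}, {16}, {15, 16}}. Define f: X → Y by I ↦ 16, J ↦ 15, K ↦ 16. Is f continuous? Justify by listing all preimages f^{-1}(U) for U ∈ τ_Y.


f is NOT continuous.

Compute f^{-1}(U) for each U ∈ τ_Y:
  U = ∅: f^{-1}(U) = ∅ ∈ τ_X ✓.
  U = {15}: f^{-1}(U) = {J} ∉ τ_X ✗.
  U = {16}: f^{-1}(U) = {I, K} ∉ τ_X ✗.
  U = {15, 16}: f^{-1}(U) = {I, J, K} ∈ τ_X ✓.
Found U = {15} with f^{-1}(U) = {J} not in τ_X. Therefore f is NOT continuous.


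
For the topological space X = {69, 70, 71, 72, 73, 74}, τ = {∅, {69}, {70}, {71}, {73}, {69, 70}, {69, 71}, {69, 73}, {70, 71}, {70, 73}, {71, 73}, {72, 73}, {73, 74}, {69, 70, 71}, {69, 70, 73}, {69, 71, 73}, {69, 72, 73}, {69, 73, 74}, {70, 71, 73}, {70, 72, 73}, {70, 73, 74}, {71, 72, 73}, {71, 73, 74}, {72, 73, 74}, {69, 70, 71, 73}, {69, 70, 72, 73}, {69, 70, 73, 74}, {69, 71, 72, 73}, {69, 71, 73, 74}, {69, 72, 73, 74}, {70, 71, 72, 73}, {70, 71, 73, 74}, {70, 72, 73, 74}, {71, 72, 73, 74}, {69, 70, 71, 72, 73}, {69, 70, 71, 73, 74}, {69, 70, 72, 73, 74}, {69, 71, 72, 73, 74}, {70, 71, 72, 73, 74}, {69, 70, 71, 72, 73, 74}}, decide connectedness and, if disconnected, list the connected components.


(X, τ) is disconnected; components = [{69}, {70}, {71}, {72, 73, 74}].

Find clopen sets (U ∈ τ with X ∖ U ∈ τ):
  U = ∅, X ∖ U = {69, 70, 71, 72, 73, 74} — both open, so U is clopen.
  U = {69}, X ∖ U = {70, 71, 72, 73, 74} — both open, so U is clopen.
  U = {70}, X ∖ U = {69, 71, 72, 73, 74} — both open, so U is clopen.
  U = {71}, X ∖ U = {69, 70, 72, 73, 74} — both open, so U is clopen.
  U = {69, 70}, X ∖ U = {71, 72, 73, 74} — both open, so U is clopen.
  U = {69, 71}, X ∖ U = {70, 72, 73, 74} — both open, so U is clopen.
  U = {70, 71}, X ∖ U = {69, 72, 73, 74} — both open, so U is clopen.
  U = {69, 70, 71}, X ∖ U = {72, 73, 74} — both open, so U is clopen.
  U = {72, 73, 74}, X ∖ U = {69, 70, 71} — both open, so U is clopen.
  U = {69, 72, 73, 74}, X ∖ U = {70, 71} — both open, so U is clopen.
  U = {70, 72, 73, 74}, X ∖ U = {69, 71} — both open, so U is clopen.
  U = {71, 72, 73, 74}, X ∖ U = {69, 70} — both open, so U is clopen.
  U = {69, 70, 72, 73, 74}, X ∖ U = {71} — both open, so U is clopen.
  U = {69, 71, 72, 73, 74}, X ∖ U = {70} — both open, so U is clopen.
  U = {70, 71, 72, 73, 74}, X ∖ U = {69} — both open, so U is clopen.
  U = {69, 70, 71, 72, 73, 74}, X ∖ U = ∅ — both open, so U is clopen.
Nontrivial clopen(s) exist: e.g. {69, 70}. So (X, τ) is disconnected.
Compute connected components by grouping points that agree on all clopens:
  component: {69}
  component: {70}
  component: {71}
  component: {72, 73, 74}


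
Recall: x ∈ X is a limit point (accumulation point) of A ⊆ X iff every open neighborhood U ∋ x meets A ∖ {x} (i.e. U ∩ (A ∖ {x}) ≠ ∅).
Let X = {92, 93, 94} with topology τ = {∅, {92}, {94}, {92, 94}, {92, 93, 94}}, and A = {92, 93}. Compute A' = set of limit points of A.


A' = {93}

For each x ∈ X, list the open sets U ∈ τ with x ∈ U, then check whether U ∩ (A ∖ {x}) ≠ ∅ for every such U.
  x = 92: open {92} ∋ x has {92} ∩ (A ∖ {92}) = ∅, so x is NOT a limit point.
  x = 93: opens ∋ x are {92, 93, 94}; each meets A ∖ {93}, so x IS a limit point.
  x = 94: open {94} ∋ x has {94} ∩ (A ∖ {94}) = ∅, so x is NOT a limit point.
Collecting: A' = {93}.


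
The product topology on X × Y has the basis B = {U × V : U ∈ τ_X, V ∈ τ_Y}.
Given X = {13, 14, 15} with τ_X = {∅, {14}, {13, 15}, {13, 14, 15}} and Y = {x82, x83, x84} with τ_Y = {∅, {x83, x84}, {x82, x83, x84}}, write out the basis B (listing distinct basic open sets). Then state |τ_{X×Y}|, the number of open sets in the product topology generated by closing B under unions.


Basis B = {∅ × ∅, {14} × {x83, x84}, {14} × {x82, x83, x84}, {13, 15} × {x83, x84}, {13, 15} × {x82, x83, x84}, {13, 14, 15} × {x83, x84}, {13, 14, 15} × {x82, x83, x84}}; |τ_{X×Y}| = 9.

Enumerate products U × V with U ∈ τ_X, V ∈ τ_Y (deduplicated):
  ∅ × ∅ = {} (∅)
  {14} × {x83, x84} = {(14,x83), (14,x84)}
  {14} × {x82, x83, x84} = {(14,x82), (14,x83), (14,x84)}
  {13, 15} × {x83, x84} = {(13,x83), (13,x84), (15,x83), (15,x84)}
  {13, 15} × {x82, x83, x84} = {(13,x82), (13,x83), (13,x84), (15,x82), (15,x83), (15,x84)}
  {13, 14, 15} × {x83, x84} = {(13,x83), (13,x84), (14,x83), (14,x84), (15,x83), (15,x84)}
  {13, 14, 15} × {x82, x83, x84} = {(13,x82), (13,x83), (13,x84), (14,x82), (14,x83), (14,x84), (15,x82), (15,x83), (15,x84)}
These 7 distinct sets form the basis B.
Close under arbitrary unions to get τ_{X×Y}; counting gives |τ_{X×Y}| = 9.


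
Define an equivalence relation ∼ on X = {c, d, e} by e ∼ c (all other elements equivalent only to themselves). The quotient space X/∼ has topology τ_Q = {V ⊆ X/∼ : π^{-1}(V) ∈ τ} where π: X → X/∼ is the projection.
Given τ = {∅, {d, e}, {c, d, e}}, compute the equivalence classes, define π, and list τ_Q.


X/∼ = {[c=e], [d]}; |τ_Q| = 2.

Equivalence classes: [c=e], [d].
Quotient map π: X → X/∼ sends c ↦ [c=e], d ↦ [d], e ↦ [c=e].
For each subset V ⊆ X/∼, compute π^{-1}(V) ⊆ X and check whether π^{-1}(V) ∈ τ. V is open in τ_Q iff π^{-1}(V) ∈ τ.
  V = {}: π^{-1}(V) = ∅ ∈ τ ✓.
  V = {[c=e]}: π^{-1}(V) = {c, e} ∉ τ ✗.
  V = {[d]}: π^{-1}(V) = {d} ∉ τ ✗.
  V = {[c=e], [d]}: π^{-1}(V) = {c, d, e} ∈ τ ✓.
Open sets in the quotient: τ_Q = {{}, {[c=e], [d]}} (2 elements).


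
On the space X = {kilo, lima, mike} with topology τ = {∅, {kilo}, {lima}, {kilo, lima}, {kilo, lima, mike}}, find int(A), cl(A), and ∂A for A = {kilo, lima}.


int(A) = {kilo, lima}, cl(A) = {kilo, lima, mike}, ∂A = {mike}.

Closed sets in (X, τ) are complements of opens:
  closed(X, τ) = {∅, {mike}, {kilo, mike}, {lima, mike}, {kilo, lima, mike}}.
int(A) = ⋃ {U ∈ τ : U ⊆ A}. Opens contained in A: ∅, {kilo}, {lima}, {kilo, lima}.
Taking the union of these: int(A) = {kilo, lima}.
cl(A) = ⋂ {C closed : A ⊆ C}. Closed sets containing A: {kilo, lima, mike}.
Intersecting these: cl(A) = {kilo, lima, mike}.
∂A = cl(A) ∖ int(A) = {kilo, lima, mike} ∖ {kilo, lima} = {mike}.


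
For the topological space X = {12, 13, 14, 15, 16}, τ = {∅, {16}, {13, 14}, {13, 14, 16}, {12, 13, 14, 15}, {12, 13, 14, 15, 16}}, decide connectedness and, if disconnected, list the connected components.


(X, τ) is disconnected; components = [{16}, {12, 13, 14, 15}].

Find clopen sets (U ∈ τ with X ∖ U ∈ τ):
  U = ∅, X ∖ U = {12, 13, 14, 15, 16} — both open, so U is clopen.
  U = {16}, X ∖ U = {12, 13, 14, 15} — both open, so U is clopen.
  U = {12, 13, 14, 15}, X ∖ U = {16} — both open, so U is clopen.
  U = {12, 13, 14, 15, 16}, X ∖ U = ∅ — both open, so U is clopen.
Nontrivial clopen(s) exist: e.g. {12, 13, 14, 15}. So (X, τ) is disconnected.
Compute connected components by grouping points that agree on all clopens:
  component: {16}
  component: {12, 13, 14, 15}


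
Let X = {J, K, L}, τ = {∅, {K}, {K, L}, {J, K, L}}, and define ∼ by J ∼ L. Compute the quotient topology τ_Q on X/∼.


X/∼ = {[J=L], [K]}; |τ_Q| = 3.

Equivalence classes: [J=L], [K].
Quotient map π: X → X/∼ sends J ↦ [J=L], K ↦ [K], L ↦ [J=L].
For each subset V ⊆ X/∼, compute π^{-1}(V) ⊆ X and check whether π^{-1}(V) ∈ τ. V is open in τ_Q iff π^{-1}(V) ∈ τ.
  V = {}: π^{-1}(V) = ∅ ∈ τ ✓.
  V = {[J=L]}: π^{-1}(V) = {J, L} ∉ τ ✗.
  V = {[K]}: π^{-1}(V) = {K} ∈ τ ✓.
  V = {[J=L], [K]}: π^{-1}(V) = {J, K, L} ∈ τ ✓.
Open sets in the quotient: τ_Q = {{}, {[K]}, {[J=L], [K]}} (3 elements).


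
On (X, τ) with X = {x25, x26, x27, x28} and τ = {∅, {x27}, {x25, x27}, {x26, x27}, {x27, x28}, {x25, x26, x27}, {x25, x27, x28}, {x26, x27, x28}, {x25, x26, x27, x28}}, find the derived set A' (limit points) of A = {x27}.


A' = {x25, x26, x28}

For each x ∈ X, list the open sets U ∈ τ with x ∈ U, then check whether U ∩ (A ∖ {x}) ≠ ∅ for every such U.
  x = x25: opens ∋ x are {x25, x27}, {x25, x26, x27}, {x25, x27, x28}, {x25, x26, x27, x28}; each meets A ∖ {x25}, so x IS a limit point.
  x = x26: opens ∋ x are {x26, x27}, {x25, x26, x27}, {x26, x27, x28}, {x25, x26, x27, x28}; each meets A ∖ {x26}, so x IS a limit point.
  x = x27: open {x27} ∋ x has {x27} ∩ (A ∖ {x27}) = ∅, so x is NOT a limit point.
  x = x28: opens ∋ x are {x27, x28}, {x25, x27, x28}, {x26, x27, x28}, {x25, x26, x27, x28}; each meets A ∖ {x28}, so x IS a limit point.
Collecting: A' = {x25, x26, x28}.


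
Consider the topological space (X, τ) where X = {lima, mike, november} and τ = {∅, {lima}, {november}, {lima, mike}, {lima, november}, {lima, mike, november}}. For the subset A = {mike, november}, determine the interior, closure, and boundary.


int(A) = {november}, cl(A) = {mike, november}, ∂A = {mike}.

Closed sets in (X, τ) are complements of opens:
  closed(X, τ) = {∅, {mike}, {november}, {lima, mike}, {mike, november}, {lima, mike, november}}.
int(A) = ⋃ {U ∈ τ : U ⊆ A}. Opens contained in A: ∅, {november}.
Taking the union of these: int(A) = {november}.
cl(A) = ⋂ {C closed : A ⊆ C}. Closed sets containing A: {mike, november}, {lima, mike, november}.
Intersecting these: cl(A) = {mike, november}.
∂A = cl(A) ∖ int(A) = {mike, november} ∖ {november} = {mike}.


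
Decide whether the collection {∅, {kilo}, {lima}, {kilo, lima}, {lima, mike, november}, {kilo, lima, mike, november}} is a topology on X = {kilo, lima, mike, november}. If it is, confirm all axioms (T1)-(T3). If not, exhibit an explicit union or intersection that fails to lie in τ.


τ IS a topology on X.

Axiom (T1): ∅ ∈ τ? Yes; X ∈ τ? Yes.
Axiom (T2/T3): check pairwise unions and intersections of members of τ.
All pairwise intersections and unions checked — each lies in τ. Therefore τ satisfies (T1), (T2), (T3): it IS a topology on X.


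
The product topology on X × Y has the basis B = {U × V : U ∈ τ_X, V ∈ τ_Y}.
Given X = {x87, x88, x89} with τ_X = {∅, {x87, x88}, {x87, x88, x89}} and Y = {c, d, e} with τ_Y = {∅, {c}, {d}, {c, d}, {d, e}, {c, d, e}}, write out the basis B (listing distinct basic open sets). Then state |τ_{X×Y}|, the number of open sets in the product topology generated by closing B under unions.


Basis B = {∅ × ∅, {x87, x88} × {c}, {x87, x88} × {d}, {x87, x88, x89} × {c}, {x87, x88, x89} × {d}, {x87, x88} × {c, d}, {x87, x88} × {d, e}, {x87, x88} × {c, d, e}, {x87, x88, x89} × {c, d}, {x87, x88, x89} × {d, e}, {x87, x88, x89} × {c, d, e}}; |τ_{X×Y}| = 18.

Enumerate products U × V with U ∈ τ_X, V ∈ τ_Y (deduplicated):
  ∅ × ∅ = {} (∅)
  {x87, x88} × {c} = {(x87,c), (x88,c)}
  {x87, x88} × {d} = {(x87,d), (x88,d)}
  {x87, x88, x89} × {c} = {(x87,c), (x88,c), (x89,c)}
  {x87, x88, x89} × {d} = {(x87,d), (x88,d), (x89,d)}
  {x87, x88} × {c, d} = {(x87,c), (x87,d), (x88,c), (x88,d)}
  {x87, x88} × {d, e} = {(x87,d), (x87,e), (x88,d), (x88,e)}
  {x87, x88} × {c, d, e} = {(x87,c), (x87,d), (x87,e), (x88,c), (x88,d), (x88,e)}
  {x87, x88, x89} × {c, d} = {(x87,c), (x87,d), (x88,c), (x88,d), (x89,c), (x89,d)}
  {x87, x88, x89} × {d, e} = {(x87,d), (x87,e), (x88,d), (x88,e), (x89,d), (x89,e)}
  {x87, x88, x89} × {c, d, e} = {(x87,c), (x87,d), (x87,e), (x88,c), (x88,d), (x88,e), (x89,c), (x89,d), (x89,e)}
These 11 distinct sets form the basis B.
Close under arbitrary unions to get τ_{X×Y}; counting gives |τ_{X×Y}| = 18.


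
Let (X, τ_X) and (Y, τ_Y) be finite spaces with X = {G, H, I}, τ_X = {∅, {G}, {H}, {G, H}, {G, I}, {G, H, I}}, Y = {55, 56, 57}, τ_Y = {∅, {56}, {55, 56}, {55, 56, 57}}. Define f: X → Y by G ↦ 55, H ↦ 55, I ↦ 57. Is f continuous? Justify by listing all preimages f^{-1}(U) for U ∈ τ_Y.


f IS continuous.

Compute f^{-1}(U) for each U ∈ τ_Y:
  U = ∅: f^{-1}(U) = ∅ ∈ τ_X ✓.
  U = {56}: f^{-1}(U) = ∅ ∈ τ_X ✓.
  U = {55, 56}: f^{-1}(U) = {G, H} ∈ τ_X ✓.
  U = {55, 56, 57}: f^{-1}(U) = {G, H, I} ∈ τ_X ✓.
Every preimage lies in τ_X, so f IS continuous.


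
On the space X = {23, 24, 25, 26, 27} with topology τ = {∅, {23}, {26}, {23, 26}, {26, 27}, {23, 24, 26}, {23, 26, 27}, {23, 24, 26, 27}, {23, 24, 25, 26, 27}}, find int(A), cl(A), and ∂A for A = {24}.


int(A) = ∅, cl(A) = {24, 25}, ∂A = {24, 25}.

Closed sets in (X, τ) are complements of opens:
  closed(X, τ) = {∅, {25}, {24, 25}, {25, 27}, {23, 24, 25}, {24, 25, 27}, {23, 24, 25, 27}, {24, 25, 26, 27}, {23, 24, 25, 26, 27}}.
int(A) = ⋃ {U ∈ τ : U ⊆ A}. Opens contained in A: ∅.
Taking the union of these: int(A) = ∅.
cl(A) = ⋂ {C closed : A ⊆ C}. Closed sets containing A: {24, 25}, {23, 24, 25}, {24, 25, 27}, {23, 24, 25, 27}, {24, 25, 26, 27}, {23, 24, 25, 26, 27}.
Intersecting these: cl(A) = {24, 25}.
∂A = cl(A) ∖ int(A) = {24, 25} ∖ ∅ = {24, 25}.


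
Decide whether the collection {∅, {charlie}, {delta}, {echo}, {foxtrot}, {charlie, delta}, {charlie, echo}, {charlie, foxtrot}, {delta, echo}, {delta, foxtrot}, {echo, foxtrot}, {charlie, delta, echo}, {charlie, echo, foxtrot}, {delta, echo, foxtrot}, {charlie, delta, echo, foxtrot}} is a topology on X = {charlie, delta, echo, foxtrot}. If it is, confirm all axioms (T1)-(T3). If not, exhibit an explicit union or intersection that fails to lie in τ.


τ is NOT a topology on X.

Axiom (T1): ∅ ∈ τ? Yes; X ∈ τ? Yes.
Axiom (T2/T3): check pairwise unions and intersections of members of τ.
Counterexample for (T2): {charlie} ∪ {delta, foxtrot} = {charlie, delta, foxtrot} ∉ τ. Therefore τ is NOT a topology.


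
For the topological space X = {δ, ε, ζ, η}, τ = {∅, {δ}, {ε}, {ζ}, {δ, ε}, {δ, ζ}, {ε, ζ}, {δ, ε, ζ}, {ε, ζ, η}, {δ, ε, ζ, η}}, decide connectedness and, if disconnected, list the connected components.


(X, τ) is disconnected; components = [{δ}, {ε, ζ, η}].

Find clopen sets (U ∈ τ with X ∖ U ∈ τ):
  U = ∅, X ∖ U = {δ, ε, ζ, η} — both open, so U is clopen.
  U = {δ}, X ∖ U = {ε, ζ, η} — both open, so U is clopen.
  U = {ε, ζ, η}, X ∖ U = {δ} — both open, so U is clopen.
  U = {δ, ε, ζ, η}, X ∖ U = ∅ — both open, so U is clopen.
Nontrivial clopen(s) exist: e.g. {ε, ζ, η}. So (X, τ) is disconnected.
Compute connected components by grouping points that agree on all clopens:
  component: {δ}
  component: {ε, ζ, η}


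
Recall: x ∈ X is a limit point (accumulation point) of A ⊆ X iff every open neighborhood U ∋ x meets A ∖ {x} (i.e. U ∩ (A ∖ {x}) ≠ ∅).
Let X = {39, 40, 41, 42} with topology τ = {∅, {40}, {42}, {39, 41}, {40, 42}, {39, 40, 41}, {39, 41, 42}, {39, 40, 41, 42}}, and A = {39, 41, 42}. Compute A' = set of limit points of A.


A' = {39, 41}

For each x ∈ X, list the open sets U ∈ τ with x ∈ U, then check whether U ∩ (A ∖ {x}) ≠ ∅ for every such U.
  x = 39: opens ∋ x are {39, 41}, {39, 40, 41}, {39, 41, 42}, {39, 40, 41, 42}; each meets A ∖ {39}, so x IS a limit point.
  x = 40: open {40} ∋ x has {40} ∩ (A ∖ {40}) = ∅, so x is NOT a limit point.
  x = 41: opens ∋ x are {39, 41}, {39, 40, 41}, {39, 41, 42}, {39, 40, 41, 42}; each meets A ∖ {41}, so x IS a limit point.
  x = 42: open {42} ∋ x has {42} ∩ (A ∖ {42}) = ∅, so x is NOT a limit point.
Collecting: A' = {39, 41}.


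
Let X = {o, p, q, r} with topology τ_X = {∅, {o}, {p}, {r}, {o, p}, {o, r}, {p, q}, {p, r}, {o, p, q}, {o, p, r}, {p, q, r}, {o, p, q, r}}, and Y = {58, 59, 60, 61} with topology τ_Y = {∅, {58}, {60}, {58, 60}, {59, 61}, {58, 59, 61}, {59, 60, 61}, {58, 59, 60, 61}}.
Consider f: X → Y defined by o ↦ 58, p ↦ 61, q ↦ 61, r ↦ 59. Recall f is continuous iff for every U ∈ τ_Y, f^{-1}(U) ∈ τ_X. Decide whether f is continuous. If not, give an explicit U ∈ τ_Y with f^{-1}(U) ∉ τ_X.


f IS continuous.

Compute f^{-1}(U) for each U ∈ τ_Y:
  U = ∅: f^{-1}(U) = ∅ ∈ τ_X ✓.
  U = {58}: f^{-1}(U) = {o} ∈ τ_X ✓.
  U = {60}: f^{-1}(U) = ∅ ∈ τ_X ✓.
  U = {58, 60}: f^{-1}(U) = {o} ∈ τ_X ✓.
  U = {59, 61}: f^{-1}(U) = {p, q, r} ∈ τ_X ✓.
  U = {58, 59, 61}: f^{-1}(U) = {o, p, q, r} ∈ τ_X ✓.
  U = {59, 60, 61}: f^{-1}(U) = {p, q, r} ∈ τ_X ✓.
  U = {58, 59, 60, 61}: f^{-1}(U) = {o, p, q, r} ∈ τ_X ✓.
Every preimage lies in τ_X, so f IS continuous.


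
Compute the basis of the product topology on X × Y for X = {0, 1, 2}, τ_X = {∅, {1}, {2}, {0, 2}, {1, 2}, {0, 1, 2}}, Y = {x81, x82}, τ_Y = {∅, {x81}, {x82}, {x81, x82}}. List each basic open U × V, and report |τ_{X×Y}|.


Basis B = {∅ × ∅, {1} × {x81}, {1} × {x82}, {2} × {x81}, {2} × {x82}, {0, 2} × {x81}, {0, 2} × {x82}, {1} × {x81, x82}, {1, 2} × {x81}, {1, 2} × {x82}, {2} × {x81, x82}, {0, 1, 2} × {x81}, {0, 1, 2} × {x82}, {0, 2} × {x81, x82}, {1, 2} × {x81, x82}, {0, 1, 2} × {x81, x82}}; |τ_{X×Y}| = 36.

Enumerate products U × V with U ∈ τ_X, V ∈ τ_Y (deduplicated):
  ∅ × ∅ = {} (∅)
  {1} × {x81} = {(1,x81)}
  {1} × {x82} = {(1,x82)}
  {2} × {x81} = {(2,x81)}
  {2} × {x82} = {(2,x82)}
  {0, 2} × {x81} = {(0,x81), (2,x81)}
  {0, 2} × {x82} = {(0,x82), (2,x82)}
  {1} × {x81, x82} = {(1,x81), (1,x82)}
  {1, 2} × {x81} = {(1,x81), (2,x81)}
  {1, 2} × {x82} = {(1,x82), (2,x82)}
  {2} × {x81, x82} = {(2,x81), (2,x82)}
  {0, 1, 2} × {x81} = {(0,x81), (1,x81), (2,x81)}
  {0, 1, 2} × {x82} = {(0,x82), (1,x82), (2,x82)}
  {0, 2} × {x81, x82} = {(0,x81), (0,x82), (2,x81), (2,x82)}
  {1, 2} × {x81, x82} = {(1,x81), (1,x82), (2,x81), (2,x82)}
  {0, 1, 2} × {x81, x82} = {(0,x81), (0,x82), (1,x81), (1,x82), (2,x81), (2,x82)}
These 16 distinct sets form the basis B.
Close under arbitrary unions to get τ_{X×Y}; counting gives |τ_{X×Y}| = 36.


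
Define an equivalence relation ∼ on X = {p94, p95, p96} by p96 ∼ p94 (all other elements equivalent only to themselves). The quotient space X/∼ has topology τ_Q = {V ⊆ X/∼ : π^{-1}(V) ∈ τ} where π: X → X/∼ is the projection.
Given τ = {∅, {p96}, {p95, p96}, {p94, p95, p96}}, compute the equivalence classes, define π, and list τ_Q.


X/∼ = {[p94=p96], [p95]}; |τ_Q| = 2.

Equivalence classes: [p94=p96], [p95].
Quotient map π: X → X/∼ sends p94 ↦ [p94=p96], p95 ↦ [p95], p96 ↦ [p94=p96].
For each subset V ⊆ X/∼, compute π^{-1}(V) ⊆ X and check whether π^{-1}(V) ∈ τ. V is open in τ_Q iff π^{-1}(V) ∈ τ.
  V = {}: π^{-1}(V) = ∅ ∈ τ ✓.
  V = {[p94=p96]}: π^{-1}(V) = {p94, p96} ∉ τ ✗.
  V = {[p95]}: π^{-1}(V) = {p95} ∉ τ ✗.
  V = {[p94=p96], [p95]}: π^{-1}(V) = {p94, p95, p96} ∈ τ ✓.
Open sets in the quotient: τ_Q = {{}, {[p94=p96], [p95]}} (2 elements).


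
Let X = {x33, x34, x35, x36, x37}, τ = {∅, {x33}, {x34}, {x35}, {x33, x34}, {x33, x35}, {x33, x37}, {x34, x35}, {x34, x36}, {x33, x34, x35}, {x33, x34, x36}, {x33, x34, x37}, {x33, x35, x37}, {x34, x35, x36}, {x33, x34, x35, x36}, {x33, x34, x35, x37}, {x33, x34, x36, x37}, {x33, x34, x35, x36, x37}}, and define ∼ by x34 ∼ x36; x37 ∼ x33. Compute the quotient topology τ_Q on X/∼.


X/∼ = {[x33=x37], [x34=x36], [x35]}; |τ_Q| = 8.

Equivalence classes: [x33=x37], [x34=x36], [x35].
Quotient map π: X → X/∼ sends x33 ↦ [x33=x37], x34 ↦ [x34=x36], x35 ↦ [x35], x36 ↦ [x34=x36], x37 ↦ [x33=x37].
For each subset V ⊆ X/∼, compute π^{-1}(V) ⊆ X and check whether π^{-1}(V) ∈ τ. V is open in τ_Q iff π^{-1}(V) ∈ τ.
  V = {}: π^{-1}(V) = ∅ ∈ τ ✓.
  V = {[x33=x37]}: π^{-1}(V) = {x33, x37} ∈ τ ✓.
  V = {[x34=x36]}: π^{-1}(V) = {x34, x36} ∈ τ ✓.
  V = {[x33=x37], [x34=x36]}: π^{-1}(V) = {x33, x34, x36, x37} ∈ τ ✓.
  V = {[x35]}: π^{-1}(V) = {x35} ∈ τ ✓.
  V = {[x33=x37], [x35]}: π^{-1}(V) = {x33, x35, x37} ∈ τ ✓.
  V = {[x34=x36], [x35]}: π^{-1}(V) = {x34, x35, x36} ∈ τ ✓.
  V = {[x33=x37], [x34=x36], [x35]}: π^{-1}(V) = {x33, x34, x35, x36, x37} ∈ τ ✓.
Open sets in the quotient: τ_Q = {{}, {[x33=x37]}, {[x34=x36]}, {[x33=x37], [x34=x36]}, {[x35]}, {[x33=x37], [x35]}, {[x34=x36], [x35]}, {[x33=x37], [x34=x36], [x35]}} (8 elements).


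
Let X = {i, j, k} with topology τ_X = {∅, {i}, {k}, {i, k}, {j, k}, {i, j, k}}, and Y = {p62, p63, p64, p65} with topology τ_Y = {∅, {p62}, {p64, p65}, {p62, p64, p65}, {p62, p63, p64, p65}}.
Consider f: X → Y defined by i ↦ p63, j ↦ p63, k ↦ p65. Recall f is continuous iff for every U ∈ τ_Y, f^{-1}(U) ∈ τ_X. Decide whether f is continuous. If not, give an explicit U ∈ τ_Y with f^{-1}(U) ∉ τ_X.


f IS continuous.

Compute f^{-1}(U) for each U ∈ τ_Y:
  U = ∅: f^{-1}(U) = ∅ ∈ τ_X ✓.
  U = {p62}: f^{-1}(U) = ∅ ∈ τ_X ✓.
  U = {p64, p65}: f^{-1}(U) = {k} ∈ τ_X ✓.
  U = {p62, p64, p65}: f^{-1}(U) = {k} ∈ τ_X ✓.
  U = {p62, p63, p64, p65}: f^{-1}(U) = {i, j, k} ∈ τ_X ✓.
Every preimage lies in τ_X, so f IS continuous.


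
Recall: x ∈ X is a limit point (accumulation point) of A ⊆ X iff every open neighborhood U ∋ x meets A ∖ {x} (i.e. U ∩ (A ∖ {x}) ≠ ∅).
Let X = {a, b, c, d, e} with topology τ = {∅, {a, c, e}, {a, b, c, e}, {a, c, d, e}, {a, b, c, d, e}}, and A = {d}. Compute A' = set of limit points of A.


A' = ∅

For each x ∈ X, list the open sets U ∈ τ with x ∈ U, then check whether U ∩ (A ∖ {x}) ≠ ∅ for every such U.
  x = a: open {a, c, e} ∋ x has {a, c, e} ∩ (A ∖ {a}) = ∅, so x is NOT a limit point.
  x = b: open {a, b, c, e} ∋ x has {a, b, c, e} ∩ (A ∖ {b}) = ∅, so x is NOT a limit point.
  x = c: open {a, c, e} ∋ x has {a, c, e} ∩ (A ∖ {c}) = ∅, so x is NOT a limit point.
  x = d: open {a, c, d, e} ∋ x has {a, c, d, e} ∩ (A ∖ {d}) = ∅, so x is NOT a limit point.
  x = e: open {a, c, e} ∋ x has {a, c, e} ∩ (A ∖ {e}) = ∅, so x is NOT a limit point.
Collecting: A' = ∅.


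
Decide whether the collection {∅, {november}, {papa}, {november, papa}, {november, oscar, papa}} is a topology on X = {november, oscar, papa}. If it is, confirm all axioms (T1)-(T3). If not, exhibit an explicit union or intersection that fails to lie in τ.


τ IS a topology on X.

Axiom (T1): ∅ ∈ τ? Yes; X ∈ τ? Yes.
Axiom (T2/T3): check pairwise unions and intersections of members of τ.
All pairwise intersections and unions checked — each lies in τ. Therefore τ satisfies (T1), (T2), (T3): it IS a topology on X.


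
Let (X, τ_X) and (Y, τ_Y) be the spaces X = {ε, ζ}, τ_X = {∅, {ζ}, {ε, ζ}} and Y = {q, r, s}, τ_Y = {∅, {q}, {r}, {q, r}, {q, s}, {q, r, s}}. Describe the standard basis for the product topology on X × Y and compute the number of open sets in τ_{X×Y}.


Basis B = {∅ × ∅, {ζ} × {q}, {ζ} × {r}, {ε, ζ} × {q}, {ε, ζ} × {r}, {ζ} × {q, r}, {ζ} × {q, s}, {ζ} × {q, r, s}, {ε, ζ} × {q, r}, {ε, ζ} × {q, s}, {ε, ζ} × {q, r, s}}; |τ_{X×Y}| = 18.

Enumerate products U × V with U ∈ τ_X, V ∈ τ_Y (deduplicated):
  ∅ × ∅ = {} (∅)
  {ζ} × {q} = {(ζ,q)}
  {ζ} × {r} = {(ζ,r)}
  {ε, ζ} × {q} = {(ε,q), (ζ,q)}
  {ε, ζ} × {r} = {(ε,r), (ζ,r)}
  {ζ} × {q, r} = {(ζ,q), (ζ,r)}
  {ζ} × {q, s} = {(ζ,q), (ζ,s)}
  {ζ} × {q, r, s} = {(ζ,q), (ζ,r), (ζ,s)}
  {ε, ζ} × {q, r} = {(ε,q), (ε,r), (ζ,q), (ζ,r)}
  {ε, ζ} × {q, s} = {(ε,q), (ε,s), (ζ,q), (ζ,s)}
  {ε, ζ} × {q, r, s} = {(ε,q), (ε,r), (ε,s), (ζ,q), (ζ,r), (ζ,s)}
These 11 distinct sets form the basis B.
Close under arbitrary unions to get τ_{X×Y}; counting gives |τ_{X×Y}| = 18.


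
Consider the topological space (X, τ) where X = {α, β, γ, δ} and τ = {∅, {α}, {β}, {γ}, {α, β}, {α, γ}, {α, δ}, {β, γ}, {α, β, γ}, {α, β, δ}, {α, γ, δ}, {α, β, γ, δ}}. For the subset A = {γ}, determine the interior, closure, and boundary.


int(A) = {γ}, cl(A) = {γ}, ∂A = ∅.

Closed sets in (X, τ) are complements of opens:
  closed(X, τ) = {∅, {β}, {γ}, {δ}, {α, δ}, {β, γ}, {β, δ}, {γ, δ}, {α, β, δ}, {α, γ, δ}, {β, γ, δ}, {α, β, γ, δ}}.
int(A) = ⋃ {U ∈ τ : U ⊆ A}. Opens contained in A: ∅, {γ}.
Taking the union of these: int(A) = {γ}.
cl(A) = ⋂ {C closed : A ⊆ C}. Closed sets containing A: {γ}, {β, γ}, {γ, δ}, {α, γ, δ}, {β, γ, δ}, {α, β, γ, δ}.
Intersecting these: cl(A) = {γ}.
∂A = cl(A) ∖ int(A) = {γ} ∖ {γ} = ∅.


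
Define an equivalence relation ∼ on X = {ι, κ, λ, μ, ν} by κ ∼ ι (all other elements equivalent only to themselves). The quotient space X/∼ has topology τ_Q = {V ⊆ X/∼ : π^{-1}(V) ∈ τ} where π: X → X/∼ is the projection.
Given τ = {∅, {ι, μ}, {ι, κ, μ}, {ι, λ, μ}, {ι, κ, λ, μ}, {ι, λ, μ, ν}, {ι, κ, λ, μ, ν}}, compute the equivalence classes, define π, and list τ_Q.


X/∼ = {[ι=κ], [λ], [μ], [ν]}; |τ_Q| = 4.

Equivalence classes: [ι=κ], [λ], [μ], [ν].
Quotient map π: X → X/∼ sends ι ↦ [ι=κ], κ ↦ [ι=κ], λ ↦ [λ], μ ↦ [μ], ν ↦ [ν].
For each subset V ⊆ X/∼, compute π^{-1}(V) ⊆ X and check whether π^{-1}(V) ∈ τ. V is open in τ_Q iff π^{-1}(V) ∈ τ.
  V = {}: π^{-1}(V) = ∅ ∈ τ ✓.
  V = {[ι=κ]}: π^{-1}(V) = {ι, κ} ∉ τ ✗.
  V = {[λ]}: π^{-1}(V) = {λ} ∉ τ ✗.
  V = {[ι=κ], [λ]}: π^{-1}(V) = {ι, κ, λ} ∉ τ ✗.
  V = {[μ]}: π^{-1}(V) = {μ} ∉ τ ✗.
  V = {[ι=κ], [μ]}: π^{-1}(V) = {ι, κ, μ} ∈ τ ✓.
  V = {[λ], [μ]}: π^{-1}(V) = {λ, μ} ∉ τ ✗.
  V = {[ι=κ], [λ], [μ]}: π^{-1}(V) = {ι, κ, λ, μ} ∈ τ ✓.
  V = {[ν]}: π^{-1}(V) = {ν} ∉ τ ✗.
  V = {[ι=κ], [ν]}: π^{-1}(V) = {ι, κ, ν} ∉ τ ✗.
  V = {[λ], [ν]}: π^{-1}(V) = {λ, ν} ∉ τ ✗.
  V = {[ι=κ], [λ], [ν]}: π^{-1}(V) = {ι, κ, λ, ν} ∉ τ ✗.
  V = {[μ], [ν]}: π^{-1}(V) = {μ, ν} ∉ τ ✗.
  V = {[ι=κ], [μ], [ν]}: π^{-1}(V) = {ι, κ, μ, ν} ∉ τ ✗.
  V = {[λ], [μ], [ν]}: π^{-1}(V) = {λ, μ, ν} ∉ τ ✗.
  V = {[ι=κ], [λ], [μ], [ν]}: π^{-1}(V) = {ι, κ, λ, μ, ν} ∈ τ ✓.
Open sets in the quotient: τ_Q = {{}, {[ι=κ], [μ]}, {[ι=κ], [λ], [μ]}, {[ι=κ], [λ], [μ], [ν]}} (4 elements).


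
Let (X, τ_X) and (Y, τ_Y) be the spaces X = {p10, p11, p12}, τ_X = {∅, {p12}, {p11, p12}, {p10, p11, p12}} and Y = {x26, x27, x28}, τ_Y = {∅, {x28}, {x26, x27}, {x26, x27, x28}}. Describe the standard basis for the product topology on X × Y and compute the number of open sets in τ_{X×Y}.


Basis B = {∅ × ∅, {p12} × {x28}, {p11, p12} × {x28}, {p12} × {x26, x27}, {p10, p11, p12} × {x28}, {p12} × {x26, x27, x28}, {p11, p12} × {x26, x27}, {p10, p11, p12} × {x26, x27}, {p11, p12} × {x26, x27, x28}, {p10, p11, p12} × {x26, x27, x28}}; |τ_{X×Y}| = 16.

Enumerate products U × V with U ∈ τ_X, V ∈ τ_Y (deduplicated):
  ∅ × ∅ = {} (∅)
  {p12} × {x28} = {(p12,x28)}
  {p11, p12} × {x28} = {(p11,x28), (p12,x28)}
  {p12} × {x26, x27} = {(p12,x26), (p12,x27)}
  {p10, p11, p12} × {x28} = {(p10,x28), (p11,x28), (p12,x28)}
  {p12} × {x26, x27, x28} = {(p12,x26), (p12,x27), (p12,x28)}
  {p11, p12} × {x26, x27} = {(p11,x26), (p11,x27), (p12,x26), (p12,x27)}
  {p10, p11, p12} × {x26, x27} = {(p10,x26), (p10,x27), (p11,x26), (p11,x27), (p12,x26), (p12,x27)}
  {p11, p12} × {x26, x27, x28} = {(p11,x26), (p11,x27), (p11,x28), (p12,x26), (p12,x27), (p12,x28)}
  {p10, p11, p12} × {x26, x27, x28} = {(p10,x26), (p10,x27), (p10,x28), (p11,x26), (p11,x27), (p11,x28), (p12,x26), (p12,x27), (p12,x28)}
These 10 distinct sets form the basis B.
Close under arbitrary unions to get τ_{X×Y}; counting gives |τ_{X×Y}| = 16.


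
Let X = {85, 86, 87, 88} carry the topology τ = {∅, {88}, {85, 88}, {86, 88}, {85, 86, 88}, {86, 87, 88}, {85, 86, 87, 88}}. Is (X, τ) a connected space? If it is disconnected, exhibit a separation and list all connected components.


(X, τ) is connected.

Find clopen sets (U ∈ τ with X ∖ U ∈ τ):
  U = ∅, X ∖ U = {85, 86, 87, 88} — both open, so U is clopen.
  U = {85, 86, 87, 88}, X ∖ U = ∅ — both open, so U is clopen.
Only trivial clopens (∅ and X) exist, so (X, τ) is connected.
Compute connected components by grouping points that agree on all clopens:
  component: {85, 86, 87, 88}


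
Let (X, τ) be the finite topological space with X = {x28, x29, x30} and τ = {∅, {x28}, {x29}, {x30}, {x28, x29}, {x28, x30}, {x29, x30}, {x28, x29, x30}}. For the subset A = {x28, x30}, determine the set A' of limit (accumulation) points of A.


A' = ∅

For each x ∈ X, list the open sets U ∈ τ with x ∈ U, then check whether U ∩ (A ∖ {x}) ≠ ∅ for every such U.
  x = x28: open {x28} ∋ x has {x28} ∩ (A ∖ {x28}) = ∅, so x is NOT a limit point.
  x = x29: open {x29} ∋ x has {x29} ∩ (A ∖ {x29}) = ∅, so x is NOT a limit point.
  x = x30: open {x30} ∋ x has {x30} ∩ (A ∖ {x30}) = ∅, so x is NOT a limit point.
Collecting: A' = ∅.


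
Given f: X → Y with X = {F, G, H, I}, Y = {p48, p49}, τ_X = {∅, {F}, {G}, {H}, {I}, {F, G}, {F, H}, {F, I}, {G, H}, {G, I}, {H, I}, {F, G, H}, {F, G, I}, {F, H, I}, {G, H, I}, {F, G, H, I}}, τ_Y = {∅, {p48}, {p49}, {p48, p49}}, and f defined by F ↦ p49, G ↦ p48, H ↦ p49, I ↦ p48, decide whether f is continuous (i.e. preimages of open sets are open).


f IS continuous.

Compute f^{-1}(U) for each U ∈ τ_Y:
  U = ∅: f^{-1}(U) = ∅ ∈ τ_X ✓.
  U = {p48}: f^{-1}(U) = {G, I} ∈ τ_X ✓.
  U = {p49}: f^{-1}(U) = {F, H} ∈ τ_X ✓.
  U = {p48, p49}: f^{-1}(U) = {F, G, H, I} ∈ τ_X ✓.
Every preimage lies in τ_X, so f IS continuous.
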